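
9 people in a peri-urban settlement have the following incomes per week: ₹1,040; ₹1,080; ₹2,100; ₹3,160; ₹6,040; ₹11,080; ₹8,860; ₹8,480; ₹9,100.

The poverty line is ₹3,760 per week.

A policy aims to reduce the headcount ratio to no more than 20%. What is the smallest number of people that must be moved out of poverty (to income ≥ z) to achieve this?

3

Currently q = 4 of N = 9 are below the line (H = 0.444).
A headcount ratio of at most 20% allows at most ⌊0.20 × 9⌋ = 1 poor people.
So at least 4 − 1 = 3 must be lifted.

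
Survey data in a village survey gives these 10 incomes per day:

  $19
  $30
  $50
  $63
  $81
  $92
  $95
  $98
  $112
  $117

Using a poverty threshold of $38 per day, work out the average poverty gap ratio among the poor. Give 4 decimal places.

0.3553

Incomes under z: $19, $30 (q = 2 of N = 10).
Relative gaps: 0.5000, 0.2105; sum = 0.710526.
The income-gap ratio divides by q (the poor only): 0.710526 / 2 = 0.3553.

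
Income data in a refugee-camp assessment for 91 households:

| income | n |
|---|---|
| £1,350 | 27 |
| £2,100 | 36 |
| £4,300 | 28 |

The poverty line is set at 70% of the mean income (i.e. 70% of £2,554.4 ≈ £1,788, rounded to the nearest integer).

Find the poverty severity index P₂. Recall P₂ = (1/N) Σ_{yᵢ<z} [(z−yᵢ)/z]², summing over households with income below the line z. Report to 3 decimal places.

0.018

Incomes under z: 27×£1,350 (q = 27 of N = 91).
Normalized shortfalls: (1788−1350)/1788 = 0.2450 (×27).
Squared: 0.0600 (×27).
Sum = 1.620231; P₂ = 1.620231 / 91 = 0.018.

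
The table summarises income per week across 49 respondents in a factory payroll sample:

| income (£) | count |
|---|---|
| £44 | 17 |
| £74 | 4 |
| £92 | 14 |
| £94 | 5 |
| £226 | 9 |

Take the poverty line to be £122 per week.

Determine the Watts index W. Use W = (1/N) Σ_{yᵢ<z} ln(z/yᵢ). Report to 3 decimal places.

0.502

Poor units: 17×£44, 4×£74, 14×£92, 5×£94 (q = 40 of N = 49).
Log shortfalls: ln(122/44) = 1.0198 (×17); ln(122/74) = 0.5000 (×4); ln(122/92) = 0.2822 (×14); ln(122/94) = 0.2607 (×5).
W = 24.591844 / 49 = 0.502.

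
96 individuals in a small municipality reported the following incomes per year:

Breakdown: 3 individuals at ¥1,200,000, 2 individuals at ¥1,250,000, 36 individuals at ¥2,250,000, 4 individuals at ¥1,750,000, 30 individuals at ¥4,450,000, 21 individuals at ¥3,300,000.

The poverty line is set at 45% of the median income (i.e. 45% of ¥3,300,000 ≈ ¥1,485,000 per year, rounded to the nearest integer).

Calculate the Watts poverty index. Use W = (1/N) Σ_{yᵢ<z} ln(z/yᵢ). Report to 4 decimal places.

Poor units: 3×¥1,200,000, 2×¥1,250,000 (q = 5 of N = 96).
Log gaps: ln(1485000/1200000) = 0.2131 (×3); ln(1485000/1250000) = 0.1723 (×2).
W = 0.983822 / 96 = 0.0102.

0.0102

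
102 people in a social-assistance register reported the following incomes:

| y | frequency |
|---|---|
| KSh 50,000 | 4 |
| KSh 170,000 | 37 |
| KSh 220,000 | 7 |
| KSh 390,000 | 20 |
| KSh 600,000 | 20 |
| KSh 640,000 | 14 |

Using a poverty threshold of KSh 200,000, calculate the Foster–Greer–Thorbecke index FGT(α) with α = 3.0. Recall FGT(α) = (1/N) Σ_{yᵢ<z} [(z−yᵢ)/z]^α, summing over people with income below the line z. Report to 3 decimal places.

Poor units: 4×KSh 50,000, 37×KSh 170,000 (q = 41 of N = 102).
Gap ratios (z−y)/z: (200000−50000)/200000 = 0.7500 (×4); (200000−170000)/200000 = 0.1500 (×37).
Raised to α = 3.0: 0.42188 (×4); 0.00337 (×37).
Sum = 1.812375; FGT(3.0) = 1.812375 / 102 = 0.018.

0.018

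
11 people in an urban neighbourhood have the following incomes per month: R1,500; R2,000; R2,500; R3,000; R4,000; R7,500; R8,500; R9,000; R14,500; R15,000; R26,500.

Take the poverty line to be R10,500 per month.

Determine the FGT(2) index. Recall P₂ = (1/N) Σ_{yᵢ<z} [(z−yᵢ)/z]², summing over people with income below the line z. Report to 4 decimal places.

0.2729

Incomes under z: R1,500, R2,000, R2,500, R3,000, R4,000, R7,500, R8,500, R9,000 (q = 8 of N = 11).
Shortfall ratios: (10500−1500)/10500 = 0.8571; (10500−2000)/10500 = 0.8095; (10500−2500)/10500 = 0.7619; (10500−3000)/10500 = 0.7143; (10500−4000)/10500 = 0.6190; (10500−7500)/10500 = 0.2857; (10500−8500)/10500 = 0.1905; (10500−9000)/10500 = 0.1429.
Squared: 0.7347; 0.6553; 0.5805; 0.5102; 0.3832; 0.0816; 0.0363; 0.0204.
Sum = 3.002268; P₂ = 3.002268 / 11 = 0.2729.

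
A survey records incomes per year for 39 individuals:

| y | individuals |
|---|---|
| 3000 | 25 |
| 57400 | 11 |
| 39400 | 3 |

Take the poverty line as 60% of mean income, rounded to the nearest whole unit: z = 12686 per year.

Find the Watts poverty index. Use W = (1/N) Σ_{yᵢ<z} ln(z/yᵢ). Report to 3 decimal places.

Poor units: 25×3000 (q = 25 of N = 39).
ln(z/y) terms: ln(12686/3000) = 1.4419 (×25).
W = 36.047168 / 39 = 0.924.

0.924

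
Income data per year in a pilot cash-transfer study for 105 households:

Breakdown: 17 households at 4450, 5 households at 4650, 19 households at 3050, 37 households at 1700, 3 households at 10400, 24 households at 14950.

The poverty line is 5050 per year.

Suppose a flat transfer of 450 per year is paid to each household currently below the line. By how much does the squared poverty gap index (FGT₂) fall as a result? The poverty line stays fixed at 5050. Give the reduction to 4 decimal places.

0.0526

Before: below the line — 37×1700, 19×3050, 17×4450, 5×4650; squared poverty gap index (FGT₂) = 0.186033.
After the 450 transfer: below the line — 37×2150, 19×3500, 17×4900; squared poverty gap index (FGT₂) = 0.133395.
Reduction = 0.186033 − 0.133395 = 0.0526.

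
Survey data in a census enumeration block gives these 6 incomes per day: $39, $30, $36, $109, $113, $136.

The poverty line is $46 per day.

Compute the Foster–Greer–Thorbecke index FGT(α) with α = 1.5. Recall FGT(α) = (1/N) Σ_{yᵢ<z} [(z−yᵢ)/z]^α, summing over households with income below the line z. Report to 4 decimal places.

0.0610

Below z: $30, $36, $39 (q = 3 of N = 6).
Gap ratios (z−y)/z: (46−30)/46 = 0.3478; (46−36)/46 = 0.2174; (46−39)/46 = 0.1522.
Raised to α = 1.5: 0.20514; 0.10136; 0.05936.
Sum = 0.365858; FGT(1.5) = 0.365858 / 6 = 0.0610.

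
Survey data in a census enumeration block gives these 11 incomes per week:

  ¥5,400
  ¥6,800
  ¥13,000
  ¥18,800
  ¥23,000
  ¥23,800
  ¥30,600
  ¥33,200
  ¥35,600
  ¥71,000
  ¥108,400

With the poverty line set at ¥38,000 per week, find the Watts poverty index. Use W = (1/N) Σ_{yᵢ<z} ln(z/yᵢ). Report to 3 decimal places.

Below the line: ¥5,400, ¥6,800, ¥13,000, ¥18,800, ¥23,000, ¥23,800, ¥30,600, ¥33,200, ¥35,600 (q = 9 of N = 11).
ln(z/y) terms: ln(38000/5400) = 1.9512; ln(38000/6800) = 1.7207; ln(38000/13000) = 1.0726; ln(38000/18800) = 0.7037; ln(38000/23000) = 0.5021; ln(38000/23800) = 0.4679; ln(38000/30600) = 0.2166; ln(38000/33200) = 0.1350; ln(38000/35600) = 0.0652.
W = 6.835072 / 11 = 0.621.

0.621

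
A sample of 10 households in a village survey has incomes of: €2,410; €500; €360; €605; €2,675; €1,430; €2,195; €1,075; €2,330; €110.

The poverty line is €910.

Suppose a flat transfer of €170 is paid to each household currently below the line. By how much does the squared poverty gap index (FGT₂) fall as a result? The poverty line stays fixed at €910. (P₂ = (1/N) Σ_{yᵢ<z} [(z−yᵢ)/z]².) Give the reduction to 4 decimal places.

Before: below the line — €110, €360, €500, €605; squared poverty gap index (FGT₂) = 0.145348.
After the €170 transfer: below the line — €280, €530, €670, €775; squared poverty gap index (FGT₂) = 0.074523.
Reduction = 0.145348 − 0.074523 = 0.0708.

0.0708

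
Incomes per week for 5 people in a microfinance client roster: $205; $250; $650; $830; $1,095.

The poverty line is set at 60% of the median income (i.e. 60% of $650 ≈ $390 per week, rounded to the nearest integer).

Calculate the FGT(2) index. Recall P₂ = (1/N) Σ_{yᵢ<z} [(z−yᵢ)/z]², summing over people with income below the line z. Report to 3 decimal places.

Incomes under z: $205, $250 (q = 2 of N = 5).
Relative gaps: (390−205)/390 = 0.4744; (390−250)/390 = 0.3590.
Squared: 0.2250; 0.1289.
Sum = 0.353879; P₂ = 0.353879 / 5 = 0.071.

0.071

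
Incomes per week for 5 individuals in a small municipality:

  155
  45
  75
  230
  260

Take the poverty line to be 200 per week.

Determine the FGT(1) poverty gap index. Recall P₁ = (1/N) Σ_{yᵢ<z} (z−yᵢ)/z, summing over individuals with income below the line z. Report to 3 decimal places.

Below z: 45, 75, 155 (q = 3 of N = 5).
Normalized shortfalls: (200−45)/200 = 0.7750; (200−75)/200 = 0.6250; (200−155)/200 = 0.2250.
Sum of shortfalls = 1.625000; P₁ averages over all N: 1.625000 / 5 = 0.325.

0.325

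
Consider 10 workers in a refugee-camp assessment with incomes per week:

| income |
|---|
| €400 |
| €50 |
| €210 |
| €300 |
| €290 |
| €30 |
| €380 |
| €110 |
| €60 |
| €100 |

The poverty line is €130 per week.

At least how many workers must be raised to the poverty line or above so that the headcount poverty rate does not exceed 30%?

Currently q = 5 of N = 10 are below the line (H = 0.500).
A headcount ratio of at most 30% allows at most ⌊0.30 × 10⌋ = 3 poor workers.
So at least 5 − 3 = 2 must be lifted.

2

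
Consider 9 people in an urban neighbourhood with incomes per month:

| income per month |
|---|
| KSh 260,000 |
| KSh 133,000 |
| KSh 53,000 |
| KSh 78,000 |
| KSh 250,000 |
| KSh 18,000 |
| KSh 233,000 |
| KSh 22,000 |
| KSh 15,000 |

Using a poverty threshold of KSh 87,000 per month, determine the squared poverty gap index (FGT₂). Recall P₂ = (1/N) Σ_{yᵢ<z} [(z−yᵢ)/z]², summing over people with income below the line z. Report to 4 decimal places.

Below the line: KSh 15,000, KSh 18,000, KSh 22,000, KSh 53,000, KSh 78,000 (q = 5 of N = 9).
Shortfall ratios: (87000−15000)/87000 = 0.8276; (87000−18000)/87000 = 0.7931; (87000−22000)/87000 = 0.7471; (87000−53000)/87000 = 0.3908; (87000−78000)/87000 = 0.1034.
Squared: 0.6849; 0.6290; 0.5582; 0.1527; 0.0107.
Sum = 2.035540; P₂ = 2.035540 / 9 = 0.2262.

0.2262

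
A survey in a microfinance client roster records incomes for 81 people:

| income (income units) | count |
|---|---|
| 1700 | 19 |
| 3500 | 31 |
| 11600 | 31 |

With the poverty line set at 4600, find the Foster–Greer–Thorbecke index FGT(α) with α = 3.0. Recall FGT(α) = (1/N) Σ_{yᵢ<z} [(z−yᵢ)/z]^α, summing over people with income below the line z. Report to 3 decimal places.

Below z: 19×1700, 31×3500 (q = 50 of N = 81).
Gap ratios (z−y)/z: (4600−1700)/4600 = 0.6304 (×19); (4600−3500)/4600 = 0.2391 (×31).
Raised to α = 3.0: 0.25057 (×19); 0.01367 (×31).
Sum = 5.184639; FGT(3.0) = 5.184639 / 81 = 0.064.

0.064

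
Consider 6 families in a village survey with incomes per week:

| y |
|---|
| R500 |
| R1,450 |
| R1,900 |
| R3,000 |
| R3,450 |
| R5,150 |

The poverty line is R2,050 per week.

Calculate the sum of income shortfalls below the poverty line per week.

R2,300

Poor units: R500, R1,450, R1,900 (q = 3 of N = 6).
Individual gaps: 2050−500 = 1550; 2050−1450 = 600; 2050−1900 = 150.
Aggregate gap = R2,300.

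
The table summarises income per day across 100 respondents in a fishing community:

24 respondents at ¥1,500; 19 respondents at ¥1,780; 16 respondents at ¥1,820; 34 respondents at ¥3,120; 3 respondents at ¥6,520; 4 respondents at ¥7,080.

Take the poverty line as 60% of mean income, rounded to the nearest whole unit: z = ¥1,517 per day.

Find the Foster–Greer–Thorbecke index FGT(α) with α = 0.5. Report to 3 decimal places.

Poor units: 24×¥1,500 (q = 24 of N = 100).
Relative gaps: (1517−1500)/1517 = 0.0112 (×24).
Raised to α = 0.5: 0.10586 (×24).
Sum = 2.540639; FGT(0.5) = 2.540639 / 100 = 0.025.

0.025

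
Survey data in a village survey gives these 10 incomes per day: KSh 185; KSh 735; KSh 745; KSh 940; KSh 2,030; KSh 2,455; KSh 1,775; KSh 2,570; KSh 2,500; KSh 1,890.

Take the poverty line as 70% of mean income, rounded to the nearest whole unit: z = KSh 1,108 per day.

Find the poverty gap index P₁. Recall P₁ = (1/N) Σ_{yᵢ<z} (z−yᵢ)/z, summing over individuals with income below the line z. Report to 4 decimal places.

Poor units: KSh 185, KSh 735, KSh 745, KSh 940 (q = 4 of N = 10).
Relative gaps: (1108−185)/1108 = 0.8330; (1108−735)/1108 = 0.3366; (1108−745)/1108 = 0.3276; (1108−940)/1108 = 0.1516.
Sum of shortfalls = 1.648917; P₁ averages over all N: 1.648917 / 10 = 0.1649.

0.1649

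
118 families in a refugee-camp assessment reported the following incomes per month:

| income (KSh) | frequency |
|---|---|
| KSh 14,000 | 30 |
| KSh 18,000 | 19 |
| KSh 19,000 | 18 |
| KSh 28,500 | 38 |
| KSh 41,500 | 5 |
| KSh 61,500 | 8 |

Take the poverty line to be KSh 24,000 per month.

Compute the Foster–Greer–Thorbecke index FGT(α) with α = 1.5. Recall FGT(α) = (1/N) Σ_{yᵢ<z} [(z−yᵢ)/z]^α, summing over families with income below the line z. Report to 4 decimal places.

Incomes under z: 30×KSh 14,000, 19×KSh 18,000, 18×KSh 19,000 (q = 67 of N = 118).
Relative gaps: (24000−14000)/24000 = 0.4167 (×30); (24000−18000)/24000 = 0.2500 (×19); (24000−19000)/24000 = 0.2083 (×18).
Raised to α = 1.5: 0.26896 (×30); 0.12500 (×19); 0.09509 (×18).
Sum = 12.155348; FGT(1.5) = 12.155348 / 118 = 0.1030.

0.1030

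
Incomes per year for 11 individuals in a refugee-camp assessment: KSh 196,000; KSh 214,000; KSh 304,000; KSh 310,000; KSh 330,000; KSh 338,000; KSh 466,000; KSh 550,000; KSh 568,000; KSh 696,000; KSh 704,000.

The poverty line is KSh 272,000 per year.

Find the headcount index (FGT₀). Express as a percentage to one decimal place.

18.2%

2 of the 11 individuals have income below KSh 272,000.
H = 2/11 = 18.2%.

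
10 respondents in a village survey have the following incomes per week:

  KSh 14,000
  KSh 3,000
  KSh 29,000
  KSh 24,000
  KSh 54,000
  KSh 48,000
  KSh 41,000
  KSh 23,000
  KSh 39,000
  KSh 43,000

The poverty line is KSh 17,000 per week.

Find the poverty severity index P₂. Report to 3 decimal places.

Incomes under z: KSh 3,000, KSh 14,000 (q = 2 of N = 10).
Shortfall ratios: (17000−3000)/17000 = 0.8235; (17000−14000)/17000 = 0.1765.
Squared: 0.6782; 0.0311.
Sum = 0.709343; P₂ = 0.709343 / 10 = 0.071.

0.071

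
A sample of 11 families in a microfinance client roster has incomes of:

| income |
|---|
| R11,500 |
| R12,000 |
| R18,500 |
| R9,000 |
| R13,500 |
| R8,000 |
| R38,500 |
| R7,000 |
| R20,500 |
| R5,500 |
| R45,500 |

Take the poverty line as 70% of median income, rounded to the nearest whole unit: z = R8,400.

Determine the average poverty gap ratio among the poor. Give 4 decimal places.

0.1865

Poor units: R5,500, R7,000, R8,000 (q = 3 of N = 11).
Shortfall ratios (z−y)/z: 0.3452, 0.1667, 0.0476; sum = 0.559524.
I averages over the q = 3 poor units only: 0.559524 / 3 = 0.1865.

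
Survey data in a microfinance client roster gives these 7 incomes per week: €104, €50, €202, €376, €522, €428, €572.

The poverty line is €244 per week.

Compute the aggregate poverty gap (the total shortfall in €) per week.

Poor units: €50, €104, €202 (q = 3 of N = 7).
Individual gaps: 244−50 = 194; 244−104 = 140; 244−202 = 42.
Aggregate gap = €376.

€376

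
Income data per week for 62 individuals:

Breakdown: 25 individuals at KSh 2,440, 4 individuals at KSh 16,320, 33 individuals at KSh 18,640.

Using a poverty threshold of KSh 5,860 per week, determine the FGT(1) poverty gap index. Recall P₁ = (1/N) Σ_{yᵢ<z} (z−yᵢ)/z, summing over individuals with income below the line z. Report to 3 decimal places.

0.235

Below z: 25×KSh 2,440 (q = 25 of N = 62).
Shortfall ratios: (5860−2440)/5860 = 0.5836 (×25).
Σ = 14.590444. Dividing by the full population N = 62 gives P₁ = 0.235.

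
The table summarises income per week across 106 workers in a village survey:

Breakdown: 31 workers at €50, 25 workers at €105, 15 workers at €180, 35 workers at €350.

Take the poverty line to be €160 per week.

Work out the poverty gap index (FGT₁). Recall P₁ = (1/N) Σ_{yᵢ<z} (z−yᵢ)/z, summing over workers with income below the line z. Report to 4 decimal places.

Incomes under z: 31×€50, 25×€105 (q = 56 of N = 106).
Normalized shortfalls: (160−50)/160 = 0.6875 (×31); (160−105)/160 = 0.3438 (×25).
Σ = 29.906250. Dividing by the full population N = 106 gives P₁ = 0.2821.

0.2821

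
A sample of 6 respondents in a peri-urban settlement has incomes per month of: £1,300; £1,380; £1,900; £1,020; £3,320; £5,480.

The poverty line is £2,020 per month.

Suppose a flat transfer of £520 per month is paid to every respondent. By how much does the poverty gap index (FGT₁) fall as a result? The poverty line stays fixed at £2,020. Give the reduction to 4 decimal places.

Before: below the line — £1,020, £1,300, £1,380, £1,900; poverty gap index (FGT₁) = 0.204620.
After the £520 transfer: below the line — £1,540, £1,820, £1,900; poverty gap index (FGT₁) = 0.066007.
Reduction = 0.204620 − 0.066007 = 0.1386.

0.1386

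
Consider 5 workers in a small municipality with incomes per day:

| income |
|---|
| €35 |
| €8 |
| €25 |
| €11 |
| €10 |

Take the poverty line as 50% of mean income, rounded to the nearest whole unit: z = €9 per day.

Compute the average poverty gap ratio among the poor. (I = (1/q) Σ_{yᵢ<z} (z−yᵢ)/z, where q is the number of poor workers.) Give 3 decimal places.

Below z: €8 (q = 1 of N = 5).
Shortfall ratios (z−y)/z: 0.1111; sum = 0.111111.
The income-gap ratio divides by q (the poor only): 0.111111 / 1 = 0.111.

0.111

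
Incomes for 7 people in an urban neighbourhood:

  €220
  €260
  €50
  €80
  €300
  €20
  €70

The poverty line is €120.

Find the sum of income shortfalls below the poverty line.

€260

Below the line: €20, €50, €70, €80 (q = 4 of N = 7).
Individual gaps: 120−20 = 100; 120−50 = 70; 120−70 = 50; 120−80 = 40.
Aggregate gap = €260.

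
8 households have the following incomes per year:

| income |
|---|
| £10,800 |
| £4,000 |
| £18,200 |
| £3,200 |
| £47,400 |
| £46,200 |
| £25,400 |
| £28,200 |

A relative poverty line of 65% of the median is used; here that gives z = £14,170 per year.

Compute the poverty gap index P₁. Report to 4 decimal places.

Below the line: £3,200, £4,000, £10,800 (q = 3 of N = 8).
Shortfall ratios: (14170−3200)/14170 = 0.7742; (14170−4000)/14170 = 0.7177; (14170−10800)/14170 = 0.2378.
Σ = 1.729711. Dividing by the full population N = 8 gives P₁ = 0.2162.

0.2162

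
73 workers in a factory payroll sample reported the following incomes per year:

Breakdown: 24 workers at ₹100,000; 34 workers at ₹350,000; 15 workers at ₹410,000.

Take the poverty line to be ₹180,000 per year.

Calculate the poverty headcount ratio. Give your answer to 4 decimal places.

0.3288

24 of the 73 workers have income below ₹180,000.
H = 24/73 = 0.3288.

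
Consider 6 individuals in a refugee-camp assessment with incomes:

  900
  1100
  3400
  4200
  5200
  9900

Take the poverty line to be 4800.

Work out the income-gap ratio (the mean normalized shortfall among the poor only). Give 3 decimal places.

0.500

Below z: 900, 1100, 3400, 4200 (q = 4 of N = 6).
Shortfall ratios (z−y)/z: 0.8125, 0.7708, 0.2917, 0.1250; sum = 2.000000.
I averages over the q = 4 poor units only: 2.000000 / 4 = 0.500.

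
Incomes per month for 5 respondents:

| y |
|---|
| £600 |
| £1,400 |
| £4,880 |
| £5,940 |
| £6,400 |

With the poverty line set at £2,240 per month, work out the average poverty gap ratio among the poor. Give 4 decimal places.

0.5536

Below the line: £600, £1,400 (q = 2 of N = 5).
Relative gaps: 0.7321, 0.3750; sum = 1.107143.
The income-gap ratio divides by q (the poor only): 1.107143 / 2 = 0.5536.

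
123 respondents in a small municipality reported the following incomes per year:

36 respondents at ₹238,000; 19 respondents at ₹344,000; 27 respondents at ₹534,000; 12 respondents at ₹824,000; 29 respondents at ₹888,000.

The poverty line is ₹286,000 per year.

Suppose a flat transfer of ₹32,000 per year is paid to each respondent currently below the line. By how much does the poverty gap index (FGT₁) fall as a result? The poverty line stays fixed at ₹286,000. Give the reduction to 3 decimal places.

0.033

Before: below the line — 36×₹238,000; poverty gap index (FGT₁) = 0.04912.
After the ₹32,000 transfer: below the line — 36×₹270,000; poverty gap index (FGT₁) = 0.01637.
Reduction = 0.04912 − 0.01637 = 0.033.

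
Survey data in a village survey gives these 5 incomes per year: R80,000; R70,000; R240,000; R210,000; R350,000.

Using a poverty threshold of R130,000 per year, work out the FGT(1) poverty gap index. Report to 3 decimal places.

0.169

Below the line: R70,000, R80,000 (q = 2 of N = 5).
Normalized shortfalls: (130000−70000)/130000 = 0.4615; (130000−80000)/130000 = 0.3846.
Σ = 0.846154. Dividing by the full population N = 5 gives P₁ = 0.169.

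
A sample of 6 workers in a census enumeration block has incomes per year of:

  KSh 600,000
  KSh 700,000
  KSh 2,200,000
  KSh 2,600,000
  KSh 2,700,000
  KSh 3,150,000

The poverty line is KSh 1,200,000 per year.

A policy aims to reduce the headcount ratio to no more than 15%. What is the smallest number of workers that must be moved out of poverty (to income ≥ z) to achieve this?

2

Currently q = 2 of N = 6 are below the line (H = 0.333).
A headcount ratio of at most 15% allows at most ⌊0.15 × 6⌋ = 0 poor workers.
So at least 2 − 0 = 2 must be lifted.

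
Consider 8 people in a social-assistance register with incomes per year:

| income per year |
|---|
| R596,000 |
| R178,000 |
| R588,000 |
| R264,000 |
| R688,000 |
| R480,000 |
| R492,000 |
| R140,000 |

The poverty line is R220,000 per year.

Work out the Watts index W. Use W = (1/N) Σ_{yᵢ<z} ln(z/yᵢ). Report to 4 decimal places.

Incomes under z: R140,000, R178,000 (q = 2 of N = 8).
Log gaps: ln(220000/140000) = 0.4520; ln(220000/178000) = 0.2118.
W = 0.663829 / 8 = 0.0830.

0.0830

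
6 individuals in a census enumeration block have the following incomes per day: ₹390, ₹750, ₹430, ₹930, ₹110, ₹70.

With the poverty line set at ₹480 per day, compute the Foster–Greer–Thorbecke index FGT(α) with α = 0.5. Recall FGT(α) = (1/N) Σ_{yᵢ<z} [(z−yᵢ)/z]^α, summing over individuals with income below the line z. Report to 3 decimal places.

Incomes under z: ₹70, ₹110, ₹390, ₹430 (q = 4 of N = 6).
Gap ratios (z−y)/z: (480−70)/480 = 0.8542; (480−110)/480 = 0.7708; (480−390)/480 = 0.1875; (480−430)/480 = 0.1042.
Raised to α = 0.5: 0.92421; 0.87797; 0.43301; 0.32275.
Sum = 2.557944; FGT(0.5) = 2.557944 / 6 = 0.426.

0.426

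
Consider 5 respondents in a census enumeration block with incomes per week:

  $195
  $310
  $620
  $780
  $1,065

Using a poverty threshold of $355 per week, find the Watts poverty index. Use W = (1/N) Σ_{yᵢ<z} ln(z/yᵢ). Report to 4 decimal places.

Incomes under z: $195, $310 (q = 2 of N = 5).
Log shortfalls: ln(355/195) = 0.5991; ln(355/310) = 0.1355.
W = 0.734664 / 5 = 0.1469.

0.1469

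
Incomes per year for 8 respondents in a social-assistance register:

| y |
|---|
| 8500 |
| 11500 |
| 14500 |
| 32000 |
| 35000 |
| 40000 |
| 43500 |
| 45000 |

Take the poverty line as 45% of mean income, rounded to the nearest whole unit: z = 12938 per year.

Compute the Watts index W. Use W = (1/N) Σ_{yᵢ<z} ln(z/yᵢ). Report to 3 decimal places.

0.067

Incomes under z: 8500, 11500 (q = 2 of N = 8).
ln(z/y) terms: ln(12938/8500) = 0.4201; ln(12938/11500) = 0.1178.
W = 0.537924 / 8 = 0.067.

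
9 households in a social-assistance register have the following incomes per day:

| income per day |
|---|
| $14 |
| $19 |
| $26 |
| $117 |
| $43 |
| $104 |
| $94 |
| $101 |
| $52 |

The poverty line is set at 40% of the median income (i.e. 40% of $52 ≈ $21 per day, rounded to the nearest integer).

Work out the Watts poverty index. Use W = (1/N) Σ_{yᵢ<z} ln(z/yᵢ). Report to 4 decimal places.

Incomes under z: $14, $19 (q = 2 of N = 9).
Log shortfalls: ln(21/14) = 0.4055; ln(21/19) = 0.1001.
W = 0.505549 / 9 = 0.0562.

0.0562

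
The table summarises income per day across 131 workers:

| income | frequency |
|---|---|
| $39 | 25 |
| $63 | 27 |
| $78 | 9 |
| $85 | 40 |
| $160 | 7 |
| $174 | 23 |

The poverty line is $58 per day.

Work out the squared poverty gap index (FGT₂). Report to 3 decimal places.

0.020

Below the line: 25×$39 (q = 25 of N = 131).
Relative gaps: (58−39)/58 = 0.3276 (×25).
Squared: 0.1073 (×25).
Sum = 2.682818; P₂ = 2.682818 / 131 = 0.020.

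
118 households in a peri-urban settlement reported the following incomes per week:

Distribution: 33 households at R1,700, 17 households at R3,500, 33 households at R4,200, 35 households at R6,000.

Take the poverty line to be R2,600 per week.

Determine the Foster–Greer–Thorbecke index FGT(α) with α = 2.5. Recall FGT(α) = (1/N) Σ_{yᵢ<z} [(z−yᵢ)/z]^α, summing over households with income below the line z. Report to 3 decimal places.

0.020

Below the line: 33×R1,700 (q = 33 of N = 118).
Relative gaps: (2600−1700)/2600 = 0.3462 (×33).
Raised to α = 2.5: 0.07050 (×33).
Sum = 2.326413; FGT(2.5) = 2.326413 / 118 = 0.020.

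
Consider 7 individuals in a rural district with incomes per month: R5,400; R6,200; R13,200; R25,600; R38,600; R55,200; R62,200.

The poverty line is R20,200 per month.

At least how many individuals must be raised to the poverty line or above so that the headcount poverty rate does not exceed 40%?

3 of the 7 individuals are poor, so H = 3/7 = 0.429.
A headcount ratio of at most 40% allows at most ⌊0.40 × 7⌋ = 2 poor individuals.
So at least 3 − 2 = 1 must be lifted.

1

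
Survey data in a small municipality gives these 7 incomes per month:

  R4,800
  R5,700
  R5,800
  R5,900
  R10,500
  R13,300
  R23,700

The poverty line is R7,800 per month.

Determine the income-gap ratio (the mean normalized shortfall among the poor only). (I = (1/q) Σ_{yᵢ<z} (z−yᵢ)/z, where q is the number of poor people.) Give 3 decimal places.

Below z: R4,800, R5,700, R5,800, R5,900 (q = 4 of N = 7).
Shortfall ratios (z−y)/z: 0.3846, 0.2692, 0.2564, 0.2436; sum = 1.153846.
I averages over the q = 4 poor units only: 1.153846 / 4 = 0.288.

0.288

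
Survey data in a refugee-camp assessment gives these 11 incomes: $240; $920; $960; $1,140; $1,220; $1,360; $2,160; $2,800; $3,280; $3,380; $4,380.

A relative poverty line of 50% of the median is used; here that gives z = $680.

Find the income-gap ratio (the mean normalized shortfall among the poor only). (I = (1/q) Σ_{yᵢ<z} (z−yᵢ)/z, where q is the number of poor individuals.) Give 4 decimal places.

0.6471

Incomes under z: $240 (q = 1 of N = 11).
Relative gaps: 0.6471; sum = 0.647059.
The income-gap ratio divides by q (the poor only): 0.647059 / 1 = 0.6471.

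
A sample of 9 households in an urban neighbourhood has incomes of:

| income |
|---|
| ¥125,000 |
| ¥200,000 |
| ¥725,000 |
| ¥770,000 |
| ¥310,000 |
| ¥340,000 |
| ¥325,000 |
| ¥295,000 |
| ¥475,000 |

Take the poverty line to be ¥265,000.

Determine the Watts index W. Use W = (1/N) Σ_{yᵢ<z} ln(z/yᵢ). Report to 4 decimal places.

Below the line: ¥125,000, ¥200,000 (q = 2 of N = 9).
ln(z/y) terms: ln(265000/125000) = 0.7514; ln(265000/200000) = 0.2814.
W = 1.032829 / 9 = 0.1148.

0.1148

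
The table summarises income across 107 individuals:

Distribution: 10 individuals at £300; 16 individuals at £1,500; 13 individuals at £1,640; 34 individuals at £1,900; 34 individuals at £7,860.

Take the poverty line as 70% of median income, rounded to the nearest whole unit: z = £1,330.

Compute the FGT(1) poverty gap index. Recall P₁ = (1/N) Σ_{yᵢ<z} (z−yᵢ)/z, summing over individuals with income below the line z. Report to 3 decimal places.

0.072

Below the line: 10×£300 (q = 10 of N = 107).
Relative gaps: (1330−300)/1330 = 0.7744 (×10).
Sum of shortfalls = 7.744361; P₁ averages over all N: 7.744361 / 107 = 0.072.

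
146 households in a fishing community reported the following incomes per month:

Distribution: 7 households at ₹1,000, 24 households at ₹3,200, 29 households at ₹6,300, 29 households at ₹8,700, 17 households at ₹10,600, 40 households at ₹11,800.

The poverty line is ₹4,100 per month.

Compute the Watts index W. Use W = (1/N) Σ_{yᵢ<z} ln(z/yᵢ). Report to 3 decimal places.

Poor units: 7×₹1,000, 24×₹3,200 (q = 31 of N = 146).
Log shortfalls: ln(4100/1000) = 1.4110 (×7); ln(4100/3200) = 0.2478 (×24).
W = 15.824977 / 146 = 0.108.

0.108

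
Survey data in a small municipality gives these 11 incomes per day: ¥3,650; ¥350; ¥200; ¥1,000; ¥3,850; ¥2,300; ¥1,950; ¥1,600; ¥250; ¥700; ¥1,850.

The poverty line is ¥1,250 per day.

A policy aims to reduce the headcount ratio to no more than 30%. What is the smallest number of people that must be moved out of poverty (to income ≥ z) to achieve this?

Currently q = 5 of N = 11 are below the line (H = 0.455).
A headcount ratio of at most 30% allows at most ⌊0.30 × 11⌋ = 3 poor people.
So at least 5 − 3 = 2 must be lifted.

2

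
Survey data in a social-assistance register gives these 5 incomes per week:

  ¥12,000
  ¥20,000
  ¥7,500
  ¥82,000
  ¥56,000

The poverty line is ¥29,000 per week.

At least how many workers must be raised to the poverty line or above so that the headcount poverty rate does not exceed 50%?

1

Currently q = 3 of N = 5 are below the line (H = 0.600).
A headcount ratio of at most 50% allows at most ⌊0.50 × 5⌋ = 2 poor workers.
So at least 3 − 2 = 1 must be lifted.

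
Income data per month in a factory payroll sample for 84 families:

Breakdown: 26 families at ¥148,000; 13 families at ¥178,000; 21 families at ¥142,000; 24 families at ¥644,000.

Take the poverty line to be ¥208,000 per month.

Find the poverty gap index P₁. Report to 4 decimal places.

Below z: 21×¥142,000, 26×¥148,000, 13×¥178,000 (q = 60 of N = 84).
Relative gaps: (208000−142000)/208000 = 0.3173 (×21); (208000−148000)/208000 = 0.2885 (×26); (208000−178000)/208000 = 0.1442 (×13).
Sum of shortfalls = 16.038462; P₁ averages over all N: 16.038462 / 84 = 0.1909.

0.1909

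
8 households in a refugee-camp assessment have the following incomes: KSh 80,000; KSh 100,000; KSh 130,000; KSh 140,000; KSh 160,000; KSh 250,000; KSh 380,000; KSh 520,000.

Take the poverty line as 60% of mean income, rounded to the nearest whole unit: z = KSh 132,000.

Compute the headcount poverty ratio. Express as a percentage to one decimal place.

37.5%

3 of the 8 households have income below KSh 132,000.
H = 3/8 = 37.5%.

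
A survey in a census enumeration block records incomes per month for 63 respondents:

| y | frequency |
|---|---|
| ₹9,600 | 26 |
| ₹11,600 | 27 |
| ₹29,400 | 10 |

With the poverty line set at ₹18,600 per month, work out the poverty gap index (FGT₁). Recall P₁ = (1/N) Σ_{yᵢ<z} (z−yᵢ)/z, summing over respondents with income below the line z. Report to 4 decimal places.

0.3610

Incomes under z: 26×₹9,600, 27×₹11,600 (q = 53 of N = 63).
Shortfall ratios: (18600−9600)/18600 = 0.4839 (×26); (18600−11600)/18600 = 0.3763 (×27).
Sum of shortfalls = 22.741935; P₁ averages over all N: 22.741935 / 63 = 0.3610.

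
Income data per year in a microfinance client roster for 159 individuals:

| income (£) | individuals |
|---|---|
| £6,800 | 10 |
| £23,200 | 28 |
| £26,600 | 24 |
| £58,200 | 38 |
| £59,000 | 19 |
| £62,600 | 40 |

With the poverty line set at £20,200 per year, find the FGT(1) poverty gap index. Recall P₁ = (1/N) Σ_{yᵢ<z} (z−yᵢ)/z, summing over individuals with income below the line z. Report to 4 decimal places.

Incomes under z: 10×£6,800 (q = 10 of N = 159).
Relative gaps: (20200−6800)/20200 = 0.6634 (×10).
Sum of shortfalls = 6.633663; P₁ averages over all N: 6.633663 / 159 = 0.0417.

0.0417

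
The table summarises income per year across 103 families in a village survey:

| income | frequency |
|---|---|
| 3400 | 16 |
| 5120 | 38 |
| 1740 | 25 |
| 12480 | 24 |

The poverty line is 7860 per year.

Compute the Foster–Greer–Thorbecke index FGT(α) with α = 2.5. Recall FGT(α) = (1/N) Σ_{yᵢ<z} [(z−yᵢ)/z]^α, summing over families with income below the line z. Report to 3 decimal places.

0.194

Below the line: 25×1740, 16×3400, 38×5120 (q = 79 of N = 103).
Relative gaps: (7860−1740)/7860 = 0.7786 (×25); (7860−3400)/7860 = 0.5674 (×16); (7860−5120)/7860 = 0.3486 (×38).
Raised to α = 2.5: 0.53496 (×25); 0.24254 (×16); 0.07175 (×38).
Sum = 19.981132; FGT(2.5) = 19.981132 / 103 = 0.194.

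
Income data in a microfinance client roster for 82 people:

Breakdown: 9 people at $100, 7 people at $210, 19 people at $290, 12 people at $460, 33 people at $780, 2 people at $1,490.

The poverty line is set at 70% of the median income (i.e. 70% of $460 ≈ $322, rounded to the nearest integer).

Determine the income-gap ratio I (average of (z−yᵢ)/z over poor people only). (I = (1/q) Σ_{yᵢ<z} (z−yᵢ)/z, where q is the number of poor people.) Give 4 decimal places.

Poor units: 9×$100, 7×$210, 19×$290 (q = 35 of N = 82).
Relative gaps: 0.6894 (×9), 0.3478 (×7), 0.0994 (×19); sum = 10.527950.
The income-gap ratio divides by q (the poor only): 10.527950 / 35 = 0.3008.

0.3008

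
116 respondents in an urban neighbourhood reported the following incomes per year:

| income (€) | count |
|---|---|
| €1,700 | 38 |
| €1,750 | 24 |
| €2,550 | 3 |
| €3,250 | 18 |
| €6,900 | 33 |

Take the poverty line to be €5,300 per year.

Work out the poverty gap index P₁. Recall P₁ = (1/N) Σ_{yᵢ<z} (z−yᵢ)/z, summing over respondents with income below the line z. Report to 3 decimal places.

0.435

Incomes under z: 38×€1,700, 24×€1,750, 3×€2,550, 18×€3,250 (q = 83 of N = 116).
Shortfall ratios: (5300−1700)/5300 = 0.6792 (×38); (5300−1750)/5300 = 0.6698 (×24); (5300−2550)/5300 = 0.5189 (×3); (5300−3250)/5300 = 0.3868 (×18).
Sum of shortfalls = 50.405660; P₁ averages over all N: 50.405660 / 116 = 0.435.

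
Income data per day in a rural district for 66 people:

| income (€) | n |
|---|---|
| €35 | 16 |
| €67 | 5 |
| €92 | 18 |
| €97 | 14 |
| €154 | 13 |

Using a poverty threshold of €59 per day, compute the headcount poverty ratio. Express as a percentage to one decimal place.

24.2%

16 of the 66 people have income below €59.
H = 16/66 = 24.2%.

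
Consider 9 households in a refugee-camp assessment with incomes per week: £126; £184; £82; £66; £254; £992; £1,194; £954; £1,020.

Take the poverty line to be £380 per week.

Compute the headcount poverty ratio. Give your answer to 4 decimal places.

5 of the 9 households have income below £380.
H = 5/9 = 0.5556.

0.5556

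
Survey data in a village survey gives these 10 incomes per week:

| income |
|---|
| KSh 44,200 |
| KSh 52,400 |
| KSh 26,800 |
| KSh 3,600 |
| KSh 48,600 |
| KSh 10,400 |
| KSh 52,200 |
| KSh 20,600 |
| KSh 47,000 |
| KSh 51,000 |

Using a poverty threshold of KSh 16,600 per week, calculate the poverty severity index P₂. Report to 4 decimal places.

0.0753

Below the line: KSh 3,600, KSh 10,400 (q = 2 of N = 10).
Relative gaps: (16600−3600)/16600 = 0.7831; (16600−10400)/16600 = 0.3735.
Squared: 0.6133; 0.1395.
Sum = 0.752794; P₂ = 0.752794 / 10 = 0.0753.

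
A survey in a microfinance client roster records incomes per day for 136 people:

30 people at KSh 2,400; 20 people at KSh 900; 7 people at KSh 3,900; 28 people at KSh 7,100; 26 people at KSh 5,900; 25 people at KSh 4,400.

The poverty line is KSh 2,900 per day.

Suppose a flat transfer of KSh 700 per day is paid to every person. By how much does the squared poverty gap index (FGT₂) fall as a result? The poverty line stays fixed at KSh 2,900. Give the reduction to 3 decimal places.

Before: below the line — 20×KSh 900, 30×KSh 2,400; squared poverty gap index (FGT₂) = 0.07650.
After the KSh 700 transfer: below the line — 20×KSh 1,600; squared poverty gap index (FGT₂) = 0.02955.
Reduction = 0.07650 − 0.02955 = 0.047.

0.047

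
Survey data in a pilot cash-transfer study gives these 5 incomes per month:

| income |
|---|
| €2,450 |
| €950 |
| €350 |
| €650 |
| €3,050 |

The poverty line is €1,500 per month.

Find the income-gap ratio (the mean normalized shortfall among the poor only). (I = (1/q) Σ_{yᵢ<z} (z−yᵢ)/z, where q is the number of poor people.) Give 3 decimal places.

Incomes under z: €350, €650, €950 (q = 3 of N = 5).
Relative gaps: 0.7667, 0.5667, 0.3667; sum = 1.700000.
I averages over the q = 3 poor units only: 1.700000 / 3 = 0.567.

0.567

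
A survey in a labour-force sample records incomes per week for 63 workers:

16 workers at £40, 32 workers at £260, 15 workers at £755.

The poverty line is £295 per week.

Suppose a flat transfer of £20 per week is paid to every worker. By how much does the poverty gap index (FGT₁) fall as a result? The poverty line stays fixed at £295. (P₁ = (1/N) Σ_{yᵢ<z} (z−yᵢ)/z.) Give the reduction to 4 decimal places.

Before: below the line — 16×£40, 32×£260; poverty gap index (FGT₁) = 0.279796.
After the £20 transfer: below the line — 16×£60, 32×£280; poverty gap index (FGT₁) = 0.228141.
Reduction = 0.279796 − 0.228141 = 0.0517.

0.0517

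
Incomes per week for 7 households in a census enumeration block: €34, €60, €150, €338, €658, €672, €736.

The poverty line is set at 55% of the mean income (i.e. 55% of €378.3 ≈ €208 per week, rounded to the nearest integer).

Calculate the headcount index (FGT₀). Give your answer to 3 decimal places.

0.429

3 of the 7 households have income below €208.
H = 3/7 = 0.429.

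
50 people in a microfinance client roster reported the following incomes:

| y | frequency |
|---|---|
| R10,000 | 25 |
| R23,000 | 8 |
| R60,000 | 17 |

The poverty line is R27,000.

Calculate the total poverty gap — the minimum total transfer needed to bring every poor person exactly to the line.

R457,000

Poor units: 25×R10,000, 8×R23,000 (q = 33 of N = 50).
Individual gaps: 25×(27000−10000) = 425000; 8×(27000−23000) = 32000.
Aggregate gap = R457,000.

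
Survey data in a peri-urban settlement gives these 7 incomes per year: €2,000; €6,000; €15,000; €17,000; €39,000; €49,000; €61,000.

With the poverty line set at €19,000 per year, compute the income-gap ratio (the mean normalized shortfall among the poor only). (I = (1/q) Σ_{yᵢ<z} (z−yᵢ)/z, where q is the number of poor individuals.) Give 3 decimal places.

0.474

Below the line: €2,000, €6,000, €15,000, €17,000 (q = 4 of N = 7).
Shortfall ratios (z−y)/z: 0.8947, 0.6842, 0.2105, 0.1053; sum = 1.894737.
The income-gap ratio divides by q (the poor only): 1.894737 / 4 = 0.474.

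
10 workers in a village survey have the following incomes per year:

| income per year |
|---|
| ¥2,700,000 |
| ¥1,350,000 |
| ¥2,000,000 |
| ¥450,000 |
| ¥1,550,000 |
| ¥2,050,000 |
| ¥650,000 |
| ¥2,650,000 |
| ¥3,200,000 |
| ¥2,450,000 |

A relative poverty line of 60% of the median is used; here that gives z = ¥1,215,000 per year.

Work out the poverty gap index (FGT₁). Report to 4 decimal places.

Below z: ¥450,000, ¥650,000 (q = 2 of N = 10).
Gap ratios (z−y)/z: (1215000−450000)/1215000 = 0.6296; (1215000−650000)/1215000 = 0.4650.
Σ = 1.094650. Dividing by the full population N = 10 gives P₁ = 0.1095.

0.1095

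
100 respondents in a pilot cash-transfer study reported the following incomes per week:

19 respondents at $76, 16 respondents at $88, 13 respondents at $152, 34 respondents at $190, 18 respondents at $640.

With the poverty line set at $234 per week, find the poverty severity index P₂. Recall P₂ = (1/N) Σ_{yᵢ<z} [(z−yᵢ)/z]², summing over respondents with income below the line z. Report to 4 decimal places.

Poor units: 19×$76, 16×$88, 13×$152, 34×$190 (q = 82 of N = 100).
Gap ratios (z−y)/z: (234−76)/234 = 0.6752 (×19); (234−88)/234 = 0.6239 (×16); (234−152)/234 = 0.3504 (×13); (234−190)/234 = 0.1880 (×34).
Squared: 0.4559 (×19); 0.3893 (×16); 0.1228 (×13); 0.0354 (×34).
Sum = 17.689532; P₂ = 17.689532 / 100 = 0.1769.

0.1769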